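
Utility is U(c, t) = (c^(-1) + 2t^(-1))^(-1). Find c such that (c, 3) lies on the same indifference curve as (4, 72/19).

U depends on (c, t) only through S = c^(-1) + 2t^(-1), so equal utility means equal S. At (4, 72/19): S = 7/9.
With t = 3: 2·3^(-1) = 2/3, so c^(-1) = 7/9 − 2/3 = 1/9.
Hence c = 1/(1/9) = 9.
Check: U(9, 3) = 1.2857.

c = 9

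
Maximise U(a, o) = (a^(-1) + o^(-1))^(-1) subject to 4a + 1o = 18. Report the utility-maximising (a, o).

For CES with ρ = -1, MRS = (o/a)^2.
Tangency: set MRS = p_a/p_o = 4/1 = 4.
So (o/a)^2 = 4; taking the square root, o/a = 2, i.e. o = 2·a.
Substitute into the budget 4·a + 1·o = 18: 6·a = 18, so a* = 3 and o* = 2·3 = 6.

a* = 3, o* = 6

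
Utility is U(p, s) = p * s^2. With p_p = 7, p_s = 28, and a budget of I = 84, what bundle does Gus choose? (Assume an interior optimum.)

p* = 4, s* = 2

MU_p = s^2 and MU_s = 2·p·s.
MRS = MU_p/MU_s = (1/2)·s/p.
Tangency: set MRS = p_p/p_s = 7/28 = 0.25.
So (1/2)·s/p = 0.25, i.e. s = 0.5·p.
Substitute into the budget 7·p + 28·s = 84: 21·p = 84, so p* = 4.
Then s* = 0.5·4 = 2.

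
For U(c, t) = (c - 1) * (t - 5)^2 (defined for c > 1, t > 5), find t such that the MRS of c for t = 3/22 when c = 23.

t = 11

MU_c = (t−5)^2, MU_t = 2·(c−1)·(t−5).
MRS = (1/2)·(t−5)/(c−1).
Substitute c = 23: MRS = (t − 5)/44. Setting this equal to 3/22 gives t − 5 = (3/22)·44 = 6, so t = 11.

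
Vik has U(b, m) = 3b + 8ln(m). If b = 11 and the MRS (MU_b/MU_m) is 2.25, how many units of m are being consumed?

m = 6

MU_b = 3, MU_m = 8/m.
MRS = 3 ÷ (8/m).
MRS depends only on m: 0.375·m = 2.25 ⇒ m = 2.25/0.375 = 6.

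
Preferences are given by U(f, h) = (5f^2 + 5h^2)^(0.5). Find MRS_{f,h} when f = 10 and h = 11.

For CES with ρ = 2, MRS = (h/f)^(-1).
At (10, 11): MRS = 10/11.
The indifference curve has slope −10/11 at this bundle.

MRS = 10/11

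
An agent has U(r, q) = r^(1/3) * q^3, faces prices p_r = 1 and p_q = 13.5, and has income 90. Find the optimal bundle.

r* = 9, q* = 6

MU_r = 1/3·r^(-2/3)·q^3 and MU_q = 3·r^(1/3)·q^2.
MRS = MU_r/MU_q = (1/9)·q/r.
Tangency: set MRS = p_r/p_q = 1/13.5 = 2/27.
So (1/9)·q/r = 2/27, i.e. q = (2/3)·r.
Substitute into the budget 1·r + 13.5·q = 90: 10·r = 90, so r* = 9.
Then q* = (2/3)·9 = 6.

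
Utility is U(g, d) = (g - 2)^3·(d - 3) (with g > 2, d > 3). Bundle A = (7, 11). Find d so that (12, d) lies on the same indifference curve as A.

U(7, 11) = 1000.
Set U(12, d) = 1000 and solve.
With g = 12: (12 − 2)^3 = 1000, so (d − 3) = 1000/1000 = 1.
So d = 3 + 1 = 4.
Check: U(12, 4) = 1000.

d = 4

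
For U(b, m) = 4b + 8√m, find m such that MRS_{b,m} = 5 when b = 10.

MU_b = 4, MU_m = 8/(2√m).
MRS = 4 ÷ (8/(2√m)).
MRS depends only on m: √m = 5 ⇒ √m = 5 ⇒ m = 25.

m = 25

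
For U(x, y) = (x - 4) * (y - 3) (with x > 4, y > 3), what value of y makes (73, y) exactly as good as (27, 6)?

y = 4

U(27, 6) = 69.
Set U(73, y) = 69 and solve.
With x = 73: (73 − 4) = 69, so (y − 3) = 69/69 = 1.
So y = 3 + 1 = 4.
Check: U(73, 4) = 69.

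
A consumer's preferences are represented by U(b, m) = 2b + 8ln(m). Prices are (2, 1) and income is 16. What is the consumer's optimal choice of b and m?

MU_b = 2, MU_m = 8/m.
MRS = 2 ÷ (8/m).
Tangency: set MRS = p_b/p_m = 2/1 = 2.
MRS depends only on m: 0.25·m = 2 ⇒ m* = 2/0.25 = 8.
From the budget, 2·b = 16 − 1·8 = 8, so b* = 4.

b* = 4, m* = 8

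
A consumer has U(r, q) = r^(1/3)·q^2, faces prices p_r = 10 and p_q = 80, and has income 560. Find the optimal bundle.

r* = 8, q* = 6

MU_r = 1/3·r^(-2/3)·q^2 and MU_q = 2·r^(1/3)·q.
MRS = MU_r/MU_q = (1/6)·q/r.
Tangency: set MRS = p_r/p_q = 10/80 = 0.125.
So (1/6)·q/r = 0.125, i.e. q = 0.75·r.
Substitute into the budget 10·r + 80·q = 560: 70·r = 560, so r* = 8.
Then q* = 0.75·8 = 6.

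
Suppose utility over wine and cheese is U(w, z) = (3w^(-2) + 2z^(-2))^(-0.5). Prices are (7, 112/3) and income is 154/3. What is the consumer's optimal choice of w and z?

For CES with ρ = -2, MRS = (3/2)·(z/w)^3.
Tangency: set MRS = p_w/p_z = 7/(112/3) = 3/16.
So (z/w)^3 = 0.125; taking the cube root, z/w = 0.5, i.e. z = 0.5·w.
Substitute into the budget 7·w + (112/3)·z = 154/3: (77/3)·w = 154/3, so w* = 2 and z* = 0.5·2 = 1.

w* = 2, z* = 1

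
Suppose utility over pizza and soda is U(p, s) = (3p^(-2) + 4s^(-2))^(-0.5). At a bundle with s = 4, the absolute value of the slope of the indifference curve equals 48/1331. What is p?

For CES with ρ = -2, MRS = (3/4)·(s/p)^3.
Setting (3/4)·(4/p)^3 = 48/1331 gives (4/p)^3 = 64/1331, so 4/p = 4/11 and p = 11.

p = 11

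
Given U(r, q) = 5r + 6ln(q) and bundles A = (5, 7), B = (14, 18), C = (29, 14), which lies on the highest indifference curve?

Bundle C

Evaluate utility at each bundle:
U(A) = 36.675.
U(B) = 87.342.
U(C) = 160.834.
Highest utility is C, so C ≻ B ≻ A.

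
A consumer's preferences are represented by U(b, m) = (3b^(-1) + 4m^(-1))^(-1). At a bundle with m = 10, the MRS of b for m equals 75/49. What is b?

For CES with ρ = -1, MRS = (3/4)·(m/b)^2.
Setting (3/4)·(10/b)^2 = 75/49 gives (10/b)^2 = 100/49, so 10/b = 10/7 and b = 7.

b = 7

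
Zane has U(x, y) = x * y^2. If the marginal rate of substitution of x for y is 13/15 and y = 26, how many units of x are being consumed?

MU_x = y^2 and MU_y = 2·x·y.
MRS = MU_x/MU_y = (1/2)·y/x.
Substitute y = 26: MRS = 13/x. Setting 13/x = 13/15 gives x = 13/(13/15) = 15.

x = 15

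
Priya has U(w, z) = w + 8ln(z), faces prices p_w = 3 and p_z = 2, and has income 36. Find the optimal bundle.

MU_w = 1, MU_z = 8/z.
MRS = 1 ÷ (8/z).
Tangency: set MRS = p_w/p_z = 3/2 = 1.5.
MRS depends only on z: 0.125·z = 1.5 ⇒ z* = 1.5/0.125 = 12.
From the budget, 3·w = 36 − 2·12 = 12, so w* = 4.

w* = 4, z* = 12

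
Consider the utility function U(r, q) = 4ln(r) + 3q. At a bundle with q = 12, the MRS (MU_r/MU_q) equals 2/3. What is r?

MU_r = 4/r, MU_q = 3.
MRS = 4/r ÷ 3.
MRS depends only on r: (4/3)/r = 2/3 ⇒ r = (4/3)/(2/3) = 2.

r = 2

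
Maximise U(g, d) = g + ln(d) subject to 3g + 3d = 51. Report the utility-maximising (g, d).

g* = 16, d* = 1

MU_g = 1, MU_d = 1/d.
MRS = 1 ÷ (1/d).
Tangency: set MRS = p_g/p_d = 3/3 = 1.
MRS depends only on d: d = 1 ⇒ d* = 1.
From the budget, 3·g = 51 − 3·1 = 48, so g* = 16.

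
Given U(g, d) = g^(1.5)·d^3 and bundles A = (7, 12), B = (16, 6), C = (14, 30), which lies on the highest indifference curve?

Evaluate utility at each bundle:
U(A) = 32003.008.
U(B) = 13824.000.
U(C) = 1414346.492.
Highest utility is C, so C ≻ A ≻ B.

Bundle C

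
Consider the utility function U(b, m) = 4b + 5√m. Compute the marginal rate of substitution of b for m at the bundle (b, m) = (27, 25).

MRS = 8

MU_b = 4, MU_m = 5/(2√m).
MRS = 4 ÷ (5/(2√m)).
At (27, 25): MRS = 8.
The indifference curve has slope −8 at this bundle.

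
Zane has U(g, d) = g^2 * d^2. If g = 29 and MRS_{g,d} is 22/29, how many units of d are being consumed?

d = 22

MU_g = 2·g·d^2 and MU_d = 2·g^2·d.
MRS = MU_g/MU_d = d/g.
Substitute g = 29: MRS = d/29. Setting d/29 = 22/29 gives d = (22/29)·29 = 22.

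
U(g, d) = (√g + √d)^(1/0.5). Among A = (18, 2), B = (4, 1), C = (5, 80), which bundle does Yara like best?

Evaluate utility at each bundle:
U(A) = 32.000.
U(B) = 9.000.
U(C) = 125.000.
Highest utility is C, so C ≻ A ≻ B.

Bundle C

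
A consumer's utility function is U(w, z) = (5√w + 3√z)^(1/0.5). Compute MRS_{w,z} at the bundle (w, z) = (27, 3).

For CES with ρ = 0.5, MRS = (5/3)·√(z/w).
At (27, 3): MRS = 5/9.
That is, one extra unit of w is worth 5/9 units of z at the margin.

MRS = 5/9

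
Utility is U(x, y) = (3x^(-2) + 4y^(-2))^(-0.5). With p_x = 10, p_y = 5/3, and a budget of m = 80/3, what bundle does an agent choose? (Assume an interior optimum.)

x* = 2, y* = 4

For CES with ρ = -2, MRS = (3/4)·(y/x)^3.
Tangency: set MRS = p_x/p_y = 10/(5/3) = 6.
So (y/x)^3 = 8; taking the cube root, y/x = 2, i.e. y = 2·x.
Substitute into the budget 10·x + (5/3)·y = 80/3: (40/3)·x = 80/3, so x* = 2 and y* = 2·2 = 4.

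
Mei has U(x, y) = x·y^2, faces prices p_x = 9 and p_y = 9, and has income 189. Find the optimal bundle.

x* = 7, y* = 14

MU_x = y^2 and MU_y = 2·x·y.
MRS = MU_x/MU_y = (1/2)·y/x.
Tangency: set MRS = p_x/p_y = 9/9 = 1.
So (1/2)·y/x = 1, i.e. y = 2·x.
Substitute into the budget 9·x + 9·y = 189: 27·x = 189, so x* = 7.
Then y* = 2·7 = 14.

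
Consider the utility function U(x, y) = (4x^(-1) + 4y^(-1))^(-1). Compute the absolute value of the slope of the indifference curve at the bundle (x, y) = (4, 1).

For CES with ρ = -1, MRS = (y/x)^2.
At (4, 1): MRS = 1/16.
So at (4, 1) the consumer would give up 1/16 units of y for one more unit of x.

MRS = 1/16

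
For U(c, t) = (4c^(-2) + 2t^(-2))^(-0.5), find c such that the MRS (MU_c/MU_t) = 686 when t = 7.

For CES with ρ = -2, MRS = (4/2)·(t/c)^3.
Setting (4/2)·(7/c)^3 = 686 gives (7/c)^3 = 343, so 7/c = 7 and c = 1.

c = 1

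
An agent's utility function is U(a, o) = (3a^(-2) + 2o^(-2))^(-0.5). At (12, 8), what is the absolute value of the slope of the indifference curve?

For CES with ρ = -2, MRS = (3/2)·(o/a)^3.
At (12, 8): MRS = 4/9.
The indifference curve has slope −4/9 at this bundle.

MRS = 4/9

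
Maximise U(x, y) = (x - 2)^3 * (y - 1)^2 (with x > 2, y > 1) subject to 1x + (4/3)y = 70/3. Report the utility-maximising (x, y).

MU_x = 3·(x−2)^2·(y−1)^2, MU_y = 2·(x−2)^3·(y−1).
MRS = (3/2)·(y−1)/(x−2).
Tangency: set MRS = p_x/p_y = 1/(4/3) = 0.75.
So (3/2)·(y − 1)/(x − 2) = 0.75, i.e. (y − 1) = 0.5·(x − 2).
Rewrite the budget in excess-of-subsistence terms: 1·(x − 2) + (4/3)·(y − 1) = 70/3 − 1·2 − (4/3)·1 = 20.
Substituting, (5/3)·(x − 2) = 20, so x − 2 = 12 and x* = 14.
Then y − 1 = 0.5·12 = 6, so y* = 7.

x* = 14, y* = 7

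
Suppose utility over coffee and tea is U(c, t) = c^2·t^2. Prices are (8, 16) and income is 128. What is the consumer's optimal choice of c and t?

MU_c = 2·c·t^2 and MU_t = 2·c^2·t.
MRS = MU_c/MU_t = t/c.
Tangency: set MRS = p_c/p_t = 8/16 = 0.5.
So t/c = 0.5, i.e. t = 0.5·c.
Substitute into the budget 8·c + 16·t = 128: 16·c = 128, so c* = 8.
Then t* = 0.5·8 = 4.

c* = 8, t* = 4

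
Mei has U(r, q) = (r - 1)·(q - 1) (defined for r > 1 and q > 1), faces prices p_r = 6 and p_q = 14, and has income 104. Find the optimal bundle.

MU_r = (q−1), MU_q = (r−1).
MRS = (q−1)/(r−1).
Tangency: set MRS = p_r/p_q = 6/14 = 3/7.
So (q − 1)/(r − 1) = 3/7, i.e. (q − 1) = (3/7)·(r − 1).
Rewrite the budget in excess-of-subsistence terms: 6·(r − 1) + 14·(q − 1) = 104 − 6·1 − 14·1 = 84.
Substituting, 12·(r − 1) = 84, so r − 1 = 7 and r* = 8.
Then q − 1 = (3/7)·7 = 3, so q* = 4.

r* = 8, q* = 4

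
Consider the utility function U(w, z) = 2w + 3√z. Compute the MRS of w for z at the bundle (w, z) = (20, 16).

MRS = 16/3

MU_w = 2, MU_z = 3/(2√z).
MRS = 2 ÷ (3/(2√z)).
At (20, 16): MRS = 16/3.
The indifference curve has slope −16/3 at this bundle.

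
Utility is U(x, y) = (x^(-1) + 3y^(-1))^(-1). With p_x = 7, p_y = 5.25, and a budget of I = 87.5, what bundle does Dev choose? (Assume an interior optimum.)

For CES with ρ = -1, MRS = (1/3)·(y/x)^2.
Tangency: set MRS = p_x/p_y = 7/5.25 = 4/3.
So (y/x)^2 = 4; taking the square root, y/x = 2, i.e. y = 2·x.
Substitute into the budget 7·x + 5.25·y = 87.5: 17.5·x = 87.5, so x* = 5 and y* = 2·5 = 10.

x* = 5, y* = 10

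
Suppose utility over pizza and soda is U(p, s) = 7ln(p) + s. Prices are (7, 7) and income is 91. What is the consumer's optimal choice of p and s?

p* = 7, s* = 6

MU_p = 7/p, MU_s = 1.
MRS = 7/p ÷ 1.
Tangency: set MRS = p_p/p_s = 7/7 = 1.
MRS depends only on p: 7/p = 1 ⇒ p* = 7/1 = 7.
From the budget, 7·s = 91 − 7·7 = 42, so s* = 6.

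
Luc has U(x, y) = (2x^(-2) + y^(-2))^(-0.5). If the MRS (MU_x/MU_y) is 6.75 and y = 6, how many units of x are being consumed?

For CES with ρ = -2, MRS = (2/1)·(y/x)^3.
Setting (2/1)·(6/x)^3 = 6.75 gives (6/x)^3 = 3.375, so 6/x = 1.5 and x = 4.

x = 4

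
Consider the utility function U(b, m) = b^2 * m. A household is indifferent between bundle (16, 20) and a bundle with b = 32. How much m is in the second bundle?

m = 5

U(16, 20) = 5120.
Set U(32, m) = 5120 and solve.
With b = 32: 32^2 = 1024, so m = 5120/1024 = 5.
Check: U(32, 5) = 5120.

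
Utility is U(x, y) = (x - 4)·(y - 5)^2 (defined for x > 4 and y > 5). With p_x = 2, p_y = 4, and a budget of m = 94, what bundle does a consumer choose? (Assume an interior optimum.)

MU_x = (y−5)^2, MU_y = 2·(x−4)·(y−5).
MRS = (1/2)·(y−5)/(x−4).
Tangency: set MRS = p_x/p_y = 2/4 = 0.5.
So (1/2)·(y − 5)/(x − 4) = 0.5, i.e. (y − 5) = (x − 4).
Rewrite the budget in excess-of-subsistence terms: 2·(x − 4) + 4·(y − 5) = 94 − 2·4 − 4·5 = 66.
Substituting, 6·(x − 4) = 66, so x − 4 = 11 and x* = 15.
Then y − 5 = 11, so y* = 16.

x* = 15, y* = 16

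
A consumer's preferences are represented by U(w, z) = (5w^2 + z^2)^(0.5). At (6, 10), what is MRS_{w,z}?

For CES with ρ = 2, MRS = (5/1)·(z/w)^(-1).
At (6, 10): MRS = 3.
So at (6, 10) the consumer would give up 3 units of z for one more unit of w.

MRS = 3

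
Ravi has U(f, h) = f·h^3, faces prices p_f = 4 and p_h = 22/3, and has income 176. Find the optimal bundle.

f* = 11, h* = 18

MU_f = h^3 and MU_h = 3·f·h^2.
MRS = MU_f/MU_h = (1/3)·h/f.
Tangency: set MRS = p_f/p_h = 4/(22/3) = 6/11.
So (1/3)·h/f = 6/11, i.e. h = (18/11)·f.
Substitute into the budget 4·f + (22/3)·h = 176: 16·f = 176, so f* = 11.
Then h* = (18/11)·11 = 18.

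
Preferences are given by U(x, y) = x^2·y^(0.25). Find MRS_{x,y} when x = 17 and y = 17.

MU_x = 2·x·y^(0.25) and MU_y = 0.25·x^2·y^(-0.75).
MRS = MU_x/MU_y = (8)·y/x.
At (17, 17): MRS = 8.
So at (17, 17) the consumer would give up 8 units of y for one more unit of x.

MRS = 8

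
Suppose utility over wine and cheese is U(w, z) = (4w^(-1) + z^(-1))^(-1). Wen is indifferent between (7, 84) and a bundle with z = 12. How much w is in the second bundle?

U depends on (w, z) only through S = 4w^(-1) + z^(-1), so equal utility means equal S. At (7, 84): S = 7/12.
With z = 12: 12^(-1) = 1/12, so 4w^(-1) = 7/12 − 1/12 = 0.5, i.e. w^(-1) = 0.125.
Hence w = 1/0.125 = 8.
Check: U(8, 12) = 1.7143.

w = 8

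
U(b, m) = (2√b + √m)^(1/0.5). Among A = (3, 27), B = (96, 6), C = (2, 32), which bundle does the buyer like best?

Evaluate utility at each bundle:
U(A) = 75.000.
U(B) = 486.000.
U(C) = 72.000.
Highest utility is B, so B ≻ A ≻ C.

Bundle B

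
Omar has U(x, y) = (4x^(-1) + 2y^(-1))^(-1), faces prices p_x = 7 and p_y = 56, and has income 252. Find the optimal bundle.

For CES with ρ = -1, MRS = (4/2)·(y/x)^2.
Tangency: set MRS = p_x/p_y = 7/56 = 0.125.
So (y/x)^2 = 1/16; taking the square root, y/x = 0.25, i.e. y = 0.25·x.
Substitute into the budget 7·x + 56·y = 252: 21·x = 252, so x* = 12 and y* = 0.25·12 = 3.

x* = 12, y* = 3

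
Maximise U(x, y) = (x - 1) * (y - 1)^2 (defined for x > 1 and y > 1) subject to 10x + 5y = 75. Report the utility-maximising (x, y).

x* = 3, y* = 9

MU_x = (y−1)^2, MU_y = 2·(x−1)·(y−1).
MRS = (1/2)·(y−1)/(x−1).
Tangency: set MRS = p_x/p_y = 10/5 = 2.
So (1/2)·(y − 1)/(x − 1) = 2, i.e. (y − 1) = 4·(x − 1).
Rewrite the budget in excess-of-subsistence terms: 10·(x − 1) + 5·(y − 1) = 75 − 10·1 − 5·1 = 60.
Substituting, 30·(x − 1) = 60, so x − 1 = 2 and x* = 3.
Then y − 1 = 4·2 = 8, so y* = 9.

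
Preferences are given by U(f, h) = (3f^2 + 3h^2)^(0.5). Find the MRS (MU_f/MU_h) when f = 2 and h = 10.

For CES with ρ = 2, MRS = (h/f)^(-1).
At (2, 10): MRS = 0.2.
That is, one extra unit of f is worth 0.2 units of h at the margin.

MRS = 0.2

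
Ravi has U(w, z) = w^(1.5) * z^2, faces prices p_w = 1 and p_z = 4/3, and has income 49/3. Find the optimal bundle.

MU_w = 1.5·√w·z^2 and MU_z = 2·w^(1.5)·z.
MRS = MU_w/MU_z = (0.75)·z/w.
Tangency: set MRS = p_w/p_z = 1/(4/3) = 0.75.
So (0.75)·z/w = 0.75, i.e. z = w.
Substitute into the budget 1·w + (4/3)·z = 49/3: (7/3)·w = 49/3, so w* = 7.
Then z* = 7.

w* = 7, z* = 7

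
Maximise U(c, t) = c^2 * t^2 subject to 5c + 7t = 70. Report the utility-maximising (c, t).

MU_c = 2·c·t^2 and MU_t = 2·c^2·t.
MRS = MU_c/MU_t = t/c.
Tangency: set MRS = p_c/p_t = 5/7.
So t/c = 5/7, i.e. t = (5/7)·c.
Substitute into the budget 5·c + 7·t = 70: 10·c = 70, so c* = 7.
Then t* = (5/7)·7 = 5.

c* = 7, t* = 5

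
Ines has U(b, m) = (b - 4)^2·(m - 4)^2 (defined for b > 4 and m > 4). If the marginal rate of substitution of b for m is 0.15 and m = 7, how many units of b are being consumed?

b = 24

MU_b = 2·(b−4)·(m−4)^2, MU_m = 2·(b−4)^2·(m−4).
MRS = (m−4)/(b−4).
Substitute m = 7: MRS = 3/(b − 4). Setting this equal to 0.15 gives b − 4 = 3/0.15 = 20, so b = 24.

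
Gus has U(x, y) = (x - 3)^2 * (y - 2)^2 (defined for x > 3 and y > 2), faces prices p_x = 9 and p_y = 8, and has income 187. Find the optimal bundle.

x* = 11, y* = 11

MU_x = 2·(x−3)·(y−2)^2, MU_y = 2·(x−3)^2·(y−2).
MRS = (y−2)/(x−3).
Tangency: set MRS = p_x/p_y = 9/8 = 1.125.
So (y − 2)/(x − 3) = 1.125, i.e. (y − 2) = 1.125·(x − 3).
Rewrite the budget in excess-of-subsistence terms: 9·(x − 3) + 8·(y − 2) = 187 − 9·3 − 8·2 = 144.
Substituting, 18·(x − 3) = 144, so x − 3 = 8 and x* = 11.
Then y − 2 = 1.125·8 = 9, so y* = 11.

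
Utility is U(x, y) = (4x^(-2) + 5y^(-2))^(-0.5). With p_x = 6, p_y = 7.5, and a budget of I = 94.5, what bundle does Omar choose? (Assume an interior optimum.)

x* = 7, y* = 7

For CES with ρ = -2, MRS = (4/5)·(y/x)^3.
Tangency: set MRS = p_x/p_y = 6/7.5 = 0.8.
So (y/x)^3 = 1; taking the cube root, y/x = 1, i.e. y = x.
Substitute into the budget 6·x + 7.5·y = 94.5: 13.5·x = 94.5, so x* = 7 and y* = 7.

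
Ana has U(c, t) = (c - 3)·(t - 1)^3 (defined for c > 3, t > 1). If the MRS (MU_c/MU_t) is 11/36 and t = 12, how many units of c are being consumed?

c = 15

MU_c = (t−1)^3, MU_t = 3·(c−3)·(t−1)^2.
MRS = (1/3)·(t−1)/(c−3).
Substitute t = 12: MRS = (11/3)/(c − 3). Setting this equal to 11/36 gives c − 3 = (11/3)/(11/36) = 12, so c = 15.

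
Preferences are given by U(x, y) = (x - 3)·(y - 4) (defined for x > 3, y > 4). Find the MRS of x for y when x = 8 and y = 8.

MU_x = (y−4), MU_y = (x−3).
MRS = (y−4)/(x−3).
At (8, 8): MRS = 0.8.
The indifference curve has slope −0.8 at this bundle.

MRS = 0.8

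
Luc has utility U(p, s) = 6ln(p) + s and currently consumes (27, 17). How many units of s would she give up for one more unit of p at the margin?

MRS = 2/9

MU_p = 6/p, MU_s = 1.
MRS = 6/p ÷ 1.
At (27, 17): MRS = 2/9.
That is, one extra unit of p is worth 2/9 units of s at the margin.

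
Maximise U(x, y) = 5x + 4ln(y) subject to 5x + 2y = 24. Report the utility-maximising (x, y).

MU_x = 5, MU_y = 4/y.
MRS = 5 ÷ (4/y).
Tangency: set MRS = p_x/p_y = 5/2 = 2.5.
MRS depends only on y: 1.25·y = 2.5 ⇒ y* = 2.5/1.25 = 2.
From the budget, 5·x = 24 − 2·2 = 20, so x* = 4.

x* = 4, y* = 2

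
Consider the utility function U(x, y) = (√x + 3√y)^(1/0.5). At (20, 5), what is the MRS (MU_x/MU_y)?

MRS = 1/6

For CES with ρ = 0.5, MRS = (1/3)·√(y/x).
At (20, 5): MRS = 1/6.
So at (20, 5) the consumer would give up 1/6 units of y for one more unit of x.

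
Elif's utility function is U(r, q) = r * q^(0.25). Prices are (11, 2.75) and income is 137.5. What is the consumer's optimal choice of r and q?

r* = 10, q* = 10

MU_r = q^(0.25) and MU_q = 0.25·r·q^(-0.75).
MRS = MU_r/MU_q = (4)·q/r.
Tangency: set MRS = p_r/p_q = 11/2.75 = 4.
So (4)·q/r = 4, i.e. q = r.
Substitute into the budget 11·r + 2.75·q = 137.5: 13.75·r = 137.5, so r* = 10.
Then q* = 10.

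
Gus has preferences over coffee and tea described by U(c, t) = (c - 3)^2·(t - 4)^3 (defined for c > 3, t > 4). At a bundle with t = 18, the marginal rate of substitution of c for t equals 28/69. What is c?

MU_c = 2·(c−3)·(t−4)^3, MU_t = 3·(c−3)^2·(t−4)^2.
MRS = (2/3)·(t−4)/(c−3).
Substitute t = 18: MRS = (28/3)/(c − 3). Setting this equal to 28/69 gives c − 3 = (28/3)/(28/69) = 23, so c = 26.

c = 26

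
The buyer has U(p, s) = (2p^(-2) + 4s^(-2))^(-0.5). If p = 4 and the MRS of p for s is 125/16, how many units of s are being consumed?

s = 10

For CES with ρ = -2, MRS = (2/4)·(s/p)^3.
Setting (2/4)·(s/4)^3 = 125/16 gives (s/4)^3 = 15.625, so s/4 = 2.5 and s = 10.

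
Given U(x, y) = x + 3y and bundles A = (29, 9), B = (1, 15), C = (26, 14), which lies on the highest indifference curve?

Bundle C

Evaluate utility at each bundle:
U(A) = 56.
U(B) = 46.
U(C) = 68.
Highest utility is C, so C ≻ A ≻ B.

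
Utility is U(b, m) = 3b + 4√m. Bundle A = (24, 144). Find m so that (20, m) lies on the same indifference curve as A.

m = 225

U(24, 144) = 120.
Set U(20, m) = 120 and solve.
With b = 20: 4√m = 120 − 3·20 = 60, so √m = 15 and m = 225.
Check: U(20, 225) = 120.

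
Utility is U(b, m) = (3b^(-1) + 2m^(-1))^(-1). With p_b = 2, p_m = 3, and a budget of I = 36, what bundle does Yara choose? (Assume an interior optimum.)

b* = 9, m* = 6

For CES with ρ = -1, MRS = (3/2)·(m/b)^2.
Tangency: set MRS = p_b/p_m = 2/3.
So (m/b)^2 = 4/9; taking the square root, m/b = 2/3, i.e. m = (2/3)·b.
Substitute into the budget 2·b + 3·m = 36: 4·b = 36, so b* = 9 and m* = (2/3)·9 = 6.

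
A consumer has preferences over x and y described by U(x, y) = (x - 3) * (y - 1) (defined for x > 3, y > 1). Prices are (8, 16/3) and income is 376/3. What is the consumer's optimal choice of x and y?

x* = 9, y* = 10

MU_x = (y−1), MU_y = (x−3).
MRS = (y−1)/(x−3).
Tangency: set MRS = p_x/p_y = 8/(16/3) = 1.5.
So (y − 1)/(x − 3) = 1.5, i.e. (y − 1) = 1.5·(x − 3).
Rewrite the budget in excess-of-subsistence terms: 8·(x − 3) + (16/3)·(y − 1) = 376/3 − 8·3 − (16/3)·1 = 96.
Substituting, 16·(x − 3) = 96, so x − 3 = 6 and x* = 9.
Then y − 1 = 1.5·6 = 9, so y* = 10.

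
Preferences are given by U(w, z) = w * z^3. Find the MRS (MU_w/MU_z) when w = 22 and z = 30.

MU_w = z^3 and MU_z = 3·w·z^2.
MRS = MU_w/MU_z = (1/3)·z/w.
At (22, 30): MRS = 5/11.
So at (22, 30) the consumer would give up 5/11 units of z for one more unit of w.

MRS = 5/11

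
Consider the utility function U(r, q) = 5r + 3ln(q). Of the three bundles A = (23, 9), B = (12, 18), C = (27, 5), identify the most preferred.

Bundle C

Evaluate utility at each bundle:
U(A) = 121.592.
U(B) = 68.671.
U(C) = 139.828.
Highest utility is C, so C ≻ A ≻ B.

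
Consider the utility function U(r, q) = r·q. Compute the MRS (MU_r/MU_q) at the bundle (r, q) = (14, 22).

MRS = 11/7

MU_r = q and MU_q = r.
MRS = MU_r/MU_q = q/r.
At (14, 22): MRS = 11/7.
That is, one extra unit of r is worth 11/7 units of q at the margin.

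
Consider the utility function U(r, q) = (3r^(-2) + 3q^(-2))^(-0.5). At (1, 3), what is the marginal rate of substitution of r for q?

For CES with ρ = -2, MRS = (q/r)^3.
At (1, 3): MRS = 27.
The indifference curve has slope −27 at this bundle.

MRS = 27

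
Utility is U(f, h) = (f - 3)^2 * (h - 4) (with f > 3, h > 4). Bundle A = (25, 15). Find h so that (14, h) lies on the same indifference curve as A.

h = 48

U(25, 15) = 5324.
Set U(14, h) = 5324 and solve.
With f = 14: (14 − 3)^2 = 121, so (h − 4) = 5324/121 = 44.
So h = 4 + 44 = 48.
Check: U(14, 48) = 5324.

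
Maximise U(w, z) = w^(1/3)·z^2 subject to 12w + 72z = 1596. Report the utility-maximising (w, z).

w* = 19, z* = 19

MU_w = 1/3·w^(-2/3)·z^2 and MU_z = 2·w^(1/3)·z.
MRS = MU_w/MU_z = (1/6)·z/w.
Tangency: set MRS = p_w/p_z = 12/72 = 1/6.
So (1/6)·z/w = 1/6, i.e. z = w.
Substitute into the budget 12·w + 72·z = 1596: 84·w = 1596, so w* = 19.
Then z* = 19.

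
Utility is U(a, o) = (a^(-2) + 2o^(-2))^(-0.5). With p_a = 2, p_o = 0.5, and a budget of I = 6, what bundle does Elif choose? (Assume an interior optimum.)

a* = 2, o* = 4

For CES with ρ = -2, MRS = (1/2)·(o/a)^3.
Tangency: set MRS = p_a/p_o = 2/0.5 = 4.
So (o/a)^3 = 8; taking the cube root, o/a = 2, i.e. o = 2·a.
Substitute into the budget 2·a + 0.5·o = 6: 3·a = 6, so a* = 2 and o* = 2·2 = 4.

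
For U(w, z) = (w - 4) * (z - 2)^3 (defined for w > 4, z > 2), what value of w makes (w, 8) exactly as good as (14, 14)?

w = 84

U(14, 14) = 17280.
Set U(w, 8) = 17280 and solve.
With z = 8: (8 − 2)^3 = 216, so (w − 4) = 17280/216 = 80.
So w = 4 + 80 = 84.
Check: U(84, 8) = 17280.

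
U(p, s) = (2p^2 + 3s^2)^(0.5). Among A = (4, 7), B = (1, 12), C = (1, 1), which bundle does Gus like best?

Evaluate utility at each bundle:
U(A) = 13.379.
U(B) = 20.833.
U(C) = 2.236.
Highest utility is B, so B ≻ A ≻ C.

Bundle B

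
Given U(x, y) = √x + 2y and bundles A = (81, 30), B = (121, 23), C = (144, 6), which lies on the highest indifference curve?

Bundle A

Evaluate utility at each bundle:
U(A) = 69.000.
U(B) = 57.000.
U(C) = 24.000.
Highest utility is A, so A ≻ B ≻ C.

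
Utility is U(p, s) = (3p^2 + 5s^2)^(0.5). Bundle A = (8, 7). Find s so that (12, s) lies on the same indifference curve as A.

s = 1

U depends on (p, s) only through S = 3p^2 + 5s^2, so equal utility means equal S. At (8, 7): S = 437.
With p = 12: 3·12^2 = 432, so 5s^2 = 437 − 432 = 5, i.e. s^2 = 1.
Hence s = √1 = 1.
Check: U(12, 1) = 20.9045.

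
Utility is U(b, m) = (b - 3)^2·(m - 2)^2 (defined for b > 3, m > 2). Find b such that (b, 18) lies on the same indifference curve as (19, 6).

U(19, 6) = 4096.
Set U(b, 18) = 4096 and solve.
With m = 18: (18 − 2)^2 = 256, so (b − 3)^2 = 4096/256 = 16.
Taking the square root (with b > 3): b − 3 = 4, so b = 7.
Check: U(7, 18) = 4096.

b = 7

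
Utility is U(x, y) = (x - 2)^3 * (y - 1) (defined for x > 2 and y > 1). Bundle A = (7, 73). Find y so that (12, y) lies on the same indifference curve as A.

U(7, 73) = 9000.
Set U(12, y) = 9000 and solve.
With x = 12: (12 − 2)^3 = 1000, so (y − 1) = 9000/1000 = 9.
So y = 1 + 9 = 10.
Check: U(12, 10) = 9000.

y = 10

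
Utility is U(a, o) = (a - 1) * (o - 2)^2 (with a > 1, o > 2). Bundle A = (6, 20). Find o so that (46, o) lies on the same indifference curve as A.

U(6, 20) = 1620.
Set U(46, o) = 1620 and solve.
With a = 46: (46 − 1) = 45, so (o − 2)^2 = 1620/45 = 36.
Taking the square root (with o > 2): o − 2 = 6, so o = 8.
Check: U(46, 8) = 1620.

o = 8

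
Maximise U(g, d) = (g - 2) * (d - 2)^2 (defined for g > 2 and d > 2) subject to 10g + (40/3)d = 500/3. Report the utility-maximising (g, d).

MU_g = (d−2)^2, MU_d = 2·(g−2)·(d−2).
MRS = (1/2)·(d−2)/(g−2).
Tangency: set MRS = p_g/p_d = 10/(40/3) = 0.75.
So (1/2)·(d − 2)/(g − 2) = 0.75, i.e. (d − 2) = 1.5·(g − 2).
Rewrite the budget in excess-of-subsistence terms: 10·(g − 2) + (40/3)·(d − 2) = 500/3 − 10·2 − (40/3)·2 = 120.
Substituting, 30·(g − 2) = 120, so g − 2 = 4 and g* = 6.
Then d − 2 = 1.5·4 = 6, so d* = 8.

g* = 6, d* = 8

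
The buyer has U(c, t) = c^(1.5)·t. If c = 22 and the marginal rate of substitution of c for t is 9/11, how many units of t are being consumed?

MU_c = 1.5·√c·t and MU_t = c^(1.5).
MRS = MU_c/MU_t = (1.5)·t/c.
Substitute c = 22: MRS = t/(44/3). Setting t/(44/3) = 9/11 gives t = (9/11)·(44/3) = 12.

t = 12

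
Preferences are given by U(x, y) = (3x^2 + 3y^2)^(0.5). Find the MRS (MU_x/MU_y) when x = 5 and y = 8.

For CES with ρ = 2, MRS = (y/x)^(-1).
At (5, 8): MRS = 0.625.
The indifference curve has slope −0.625 at this bundle.

MRS = 0.625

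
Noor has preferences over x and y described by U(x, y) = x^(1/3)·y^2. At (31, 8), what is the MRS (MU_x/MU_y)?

MRS = 4/93

MU_x = 1/3·x^(-2/3)·y^2 and MU_y = 2·x^(1/3)·y.
MRS = MU_x/MU_y = (1/6)·y/x.
At (31, 8): MRS = 4/93.
The indifference curve has slope −4/93 at this bundle.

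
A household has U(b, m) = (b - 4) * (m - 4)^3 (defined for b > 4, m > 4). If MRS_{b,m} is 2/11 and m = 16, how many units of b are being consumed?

MU_b = (m−4)^3, MU_m = 3·(b−4)·(m−4)^2.
MRS = (1/3)·(m−4)/(b−4).
Substitute m = 16: MRS = 4/(b − 4). Setting this equal to 2/11 gives b − 4 = 4/(2/11) = 22, so b = 26.

b = 26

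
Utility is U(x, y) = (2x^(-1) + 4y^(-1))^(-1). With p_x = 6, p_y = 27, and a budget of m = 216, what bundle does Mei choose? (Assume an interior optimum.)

For CES with ρ = -1, MRS = (2/4)·(y/x)^2.
Tangency: set MRS = p_x/p_y = 6/27 = 2/9.
So (y/x)^2 = 4/9; taking the square root, y/x = 2/3, i.e. y = (2/3)·x.
Substitute into the budget 6·x + 27·y = 216: 24·x = 216, so x* = 9 and y* = (2/3)·9 = 6.

x* = 9, y* = 6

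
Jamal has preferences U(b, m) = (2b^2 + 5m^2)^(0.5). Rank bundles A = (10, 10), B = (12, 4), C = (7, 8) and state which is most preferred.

Bundle A

Evaluate utility at each bundle:
U(A) = 26.458.
U(B) = 19.183.
U(C) = 20.445.
Highest utility is A, so A ≻ C ≻ B.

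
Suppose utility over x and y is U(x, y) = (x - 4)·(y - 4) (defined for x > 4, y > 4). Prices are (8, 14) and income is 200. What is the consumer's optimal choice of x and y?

x* = 11, y* = 8

MU_x = (y−4), MU_y = (x−4).
MRS = (y−4)/(x−4).
Tangency: set MRS = p_x/p_y = 8/14 = 4/7.
So (y − 4)/(x − 4) = 4/7, i.e. (y − 4) = (4/7)·(x − 4).
Rewrite the budget in excess-of-subsistence terms: 8·(x − 4) + 14·(y − 4) = 200 − 8·4 − 14·4 = 112.
Substituting, 16·(x − 4) = 112, so x − 4 = 7 and x* = 11.
Then y − 4 = (4/7)·7 = 4, so y* = 8.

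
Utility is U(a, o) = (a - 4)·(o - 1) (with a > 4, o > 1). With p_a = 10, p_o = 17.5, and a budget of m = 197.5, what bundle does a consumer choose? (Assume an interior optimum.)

a* = 11, o* = 5

MU_a = (o−1), MU_o = (a−4).
MRS = (o−1)/(a−4).
Tangency: set MRS = p_a/p_o = 10/17.5 = 4/7.
So (o − 1)/(a − 4) = 4/7, i.e. (o − 1) = (4/7)·(a − 4).
Rewrite the budget in excess-of-subsistence terms: 10·(a − 4) + 17.5·(o − 1) = 197.5 − 10·4 − 17.5·1 = 140.
Substituting, 20·(a − 4) = 140, so a − 4 = 7 and a* = 11.
Then o − 1 = (4/7)·7 = 4, so o* = 5.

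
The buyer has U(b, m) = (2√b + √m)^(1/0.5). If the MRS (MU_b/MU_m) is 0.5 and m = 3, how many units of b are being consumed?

For CES with ρ = 0.5, MRS = (2/1)·√(m/b).
Setting (2/1)·√(3/b) = 0.5 gives √(3/b) = 0.25, so 3/b = 1/16 and b = 48.

b = 48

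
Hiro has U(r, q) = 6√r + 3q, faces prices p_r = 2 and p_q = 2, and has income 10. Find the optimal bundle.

r* = 1, q* = 4

MU_r = 6/(2√r), MU_q = 3.
MRS = 6/(2√r) ÷ 3.
Tangency: set MRS = p_r/p_q = 2/2 = 1.
MRS depends only on r: 1/√r = 1 ⇒ √r = 1/1 = 1 ⇒ r* = 1.
From the budget, 2·q = 10 − 2·1 = 8, so q* = 4.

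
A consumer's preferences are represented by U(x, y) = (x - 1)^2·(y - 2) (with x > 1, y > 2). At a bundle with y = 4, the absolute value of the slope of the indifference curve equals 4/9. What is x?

x = 10

MU_x = 2·(x−1)·(y−2), MU_y = (x−1)^2.
MRS = (2/1)·(y−2)/(x−1).
Substitute y = 4: MRS = 4/(x − 1). Setting this equal to 4/9 gives x − 1 = 4/(4/9) = 9, so x = 10.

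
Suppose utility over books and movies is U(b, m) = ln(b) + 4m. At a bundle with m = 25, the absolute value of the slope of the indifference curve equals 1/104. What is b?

MU_b = 1/b, MU_m = 4.
MRS = 1/b ÷ 4.
MRS depends only on b: 0.25/b = 1/104 ⇒ b = 0.25/(1/104) = 26.

b = 26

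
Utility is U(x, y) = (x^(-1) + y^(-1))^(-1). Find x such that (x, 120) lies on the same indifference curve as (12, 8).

U depends on (x, y) only through S = x^(-1) + y^(-1), so equal utility means equal S. At (12, 8): S = 5/24.
With y = 120: 120^(-1) = 1/120, so x^(-1) = 5/24 − 1/120 = 0.2.
Hence x = 1/0.2 = 5.
Check: U(5, 120) = 4.8.

x = 5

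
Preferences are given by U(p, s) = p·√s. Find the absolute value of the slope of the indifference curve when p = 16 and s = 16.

MU_p = √s and MU_s = 0.5·p·s^(-0.5).
MRS = MU_p/MU_s = (2)·s/p.
At (16, 16): MRS = 2.
That is, one extra unit of p is worth 2 units of s at the margin.

MRS = 2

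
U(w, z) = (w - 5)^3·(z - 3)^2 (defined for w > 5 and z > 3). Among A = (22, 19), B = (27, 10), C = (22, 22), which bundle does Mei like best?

Evaluate utility at each bundle:
U(A) = 1257728.
U(B) = 521752.
U(C) = 1773593.
Highest utility is C, so C ≻ A ≻ B.

Bundle C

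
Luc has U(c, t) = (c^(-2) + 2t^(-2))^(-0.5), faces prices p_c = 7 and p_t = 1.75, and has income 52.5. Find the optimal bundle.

c* = 5, t* = 10

For CES with ρ = -2, MRS = (1/2)·(t/c)^3.
Tangency: set MRS = p_c/p_t = 7/1.75 = 4.
So (t/c)^3 = 8; taking the cube root, t/c = 2, i.e. t = 2·c.
Substitute into the budget 7·c + 1.75·t = 52.5: 10.5·c = 52.5, so c* = 5 and t* = 2·5 = 10.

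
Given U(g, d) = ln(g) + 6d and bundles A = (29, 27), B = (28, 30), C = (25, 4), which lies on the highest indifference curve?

Evaluate utility at each bundle:
U(A) = 165.367.
U(B) = 183.332.
U(C) = 27.219.
Highest utility is B, so B ≻ A ≻ C.

Bundle B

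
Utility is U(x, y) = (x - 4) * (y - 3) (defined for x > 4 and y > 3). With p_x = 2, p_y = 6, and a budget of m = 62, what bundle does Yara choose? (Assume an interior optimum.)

x* = 13, y* = 6

MU_x = (y−3), MU_y = (x−4).
MRS = (y−3)/(x−4).
Tangency: set MRS = p_x/p_y = 2/6 = 1/3.
So (y − 3)/(x − 4) = 1/3, i.e. (y − 3) = (1/3)·(x − 4).
Rewrite the budget in excess-of-subsistence terms: 2·(x − 4) + 6·(y − 3) = 62 − 2·4 − 6·3 = 36.
Substituting, 4·(x − 4) = 36, so x − 4 = 9 and x* = 13.
Then y − 3 = (1/3)·9 = 3, so y* = 6.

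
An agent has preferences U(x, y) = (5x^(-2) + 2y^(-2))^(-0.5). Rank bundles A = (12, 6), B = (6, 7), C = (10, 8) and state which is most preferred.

Evaluate utility at each bundle:
U(A) = 3.328.
U(B) = 2.359.
U(C) = 3.508.
Highest utility is C, so C ≻ A ≻ B.

Bundle C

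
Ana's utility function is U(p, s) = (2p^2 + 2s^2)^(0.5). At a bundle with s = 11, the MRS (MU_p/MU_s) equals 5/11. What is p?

p = 5

For CES with ρ = 2, MRS = (s/p)^(-1).
Setting (11/p)^(-1) = 5/11 gives 11/p = 2.2 and p = 5.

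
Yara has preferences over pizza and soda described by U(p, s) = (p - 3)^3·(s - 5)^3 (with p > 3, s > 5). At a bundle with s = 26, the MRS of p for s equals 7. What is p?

MU_p = 3·(p−3)^2·(s−5)^3, MU_s = 3·(p−3)^3·(s−5)^2.
MRS = (s−5)/(p−3).
Substitute s = 26: MRS = 21/(p − 3). Setting this equal to 7 gives p − 3 = 21/7 = 3, so p = 6.

p = 6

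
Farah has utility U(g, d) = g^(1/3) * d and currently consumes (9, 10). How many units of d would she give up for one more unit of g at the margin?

MRS = 10/27

MU_g = 1/3·g^(-2/3)·d and MU_d = g^(1/3).
MRS = MU_g/MU_d = (1/3)·d/g.
At (9, 10): MRS = 10/27.
So at (9, 10) the consumer would give up 10/27 units of d for one more unit of g.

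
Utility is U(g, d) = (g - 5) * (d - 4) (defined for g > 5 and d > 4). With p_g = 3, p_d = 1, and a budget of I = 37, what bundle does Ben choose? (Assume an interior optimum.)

MU_g = (d−4), MU_d = (g−5).
MRS = (d−4)/(g−5).
Tangency: set MRS = p_g/p_d = 3/1 = 3.
So (d − 4)/(g − 5) = 3, i.e. (d − 4) = 3·(g − 5).
Rewrite the budget in excess-of-subsistence terms: 3·(g − 5) + 1·(d − 4) = 37 − 3·5 − 1·4 = 18.
Substituting, 6·(g − 5) = 18, so g − 5 = 3 and g* = 8.
Then d − 4 = 3·3 = 9, so d* = 13.

g* = 8, d* = 13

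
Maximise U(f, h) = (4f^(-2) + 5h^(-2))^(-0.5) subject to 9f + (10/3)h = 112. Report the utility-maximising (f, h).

For CES with ρ = -2, MRS = (4/5)·(h/f)^3.
Tangency: set MRS = p_f/p_h = 9/(10/3) = 2.7.
So (h/f)^3 = 3.375; taking the cube root, h/f = 1.5, i.e. h = 1.5·f.
Substitute into the budget 9·f + (10/3)·h = 112: 14·f = 112, so f* = 8 and h* = 1.5·8 = 12.

f* = 8, h* = 12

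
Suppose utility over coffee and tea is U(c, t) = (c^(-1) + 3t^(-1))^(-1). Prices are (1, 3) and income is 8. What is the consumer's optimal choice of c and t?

c* = 2, t* = 2

For CES with ρ = -1, MRS = (1/3)·(t/c)^2.
Tangency: set MRS = p_c/p_t = 1/3.
So (t/c)^2 = 1; taking the square root, t/c = 1, i.e. t = c.
Substitute into the budget 1·c + 3·t = 8: 4·c = 8, so c* = 2 and t* = 2.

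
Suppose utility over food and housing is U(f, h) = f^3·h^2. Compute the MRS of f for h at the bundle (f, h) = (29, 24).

MRS = 36/29

MU_f = 3·f^2·h^2 and MU_h = 2·f^3·h.
MRS = MU_f/MU_h = (3/2)·h/f.
At (29, 24): MRS = 36/29.
The indifference curve has slope −36/29 at this bundle.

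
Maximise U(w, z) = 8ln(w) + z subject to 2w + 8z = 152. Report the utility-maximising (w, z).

w* = 32, z* = 11

MU_w = 8/w, MU_z = 1.
MRS = 8/w ÷ 1.
Tangency: set MRS = p_w/p_z = 2/8 = 0.25.
MRS depends only on w: 8/w = 0.25 ⇒ w* = 8/0.25 = 32.
From the budget, 8·z = 152 − 2·32 = 88, so z* = 11.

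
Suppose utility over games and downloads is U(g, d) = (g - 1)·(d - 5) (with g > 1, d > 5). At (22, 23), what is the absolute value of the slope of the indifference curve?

MRS = 6/7

MU_g = (d−5), MU_d = (g−1).
MRS = (d−5)/(g−1).
At (22, 23): MRS = 6/7.
That is, one extra unit of g is worth 6/7 units of d at the margin.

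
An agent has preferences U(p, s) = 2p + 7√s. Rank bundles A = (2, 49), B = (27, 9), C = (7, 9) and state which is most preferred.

Bundle B

Evaluate utility at each bundle:
U(A) = 53.000.
U(B) = 75.000.
U(C) = 35.000.
Highest utility is B, so B ≻ A ≻ C.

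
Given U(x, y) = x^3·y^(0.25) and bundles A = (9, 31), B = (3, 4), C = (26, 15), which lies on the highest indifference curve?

Evaluate utility at each bundle:
U(A) = 1720.156.
U(B) = 38.184.
U(C) = 34589.386.
Highest utility is C, so C ≻ A ≻ B.

Bundle C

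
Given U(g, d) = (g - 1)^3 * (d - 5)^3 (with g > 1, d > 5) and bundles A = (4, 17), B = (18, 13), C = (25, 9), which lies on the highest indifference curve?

Evaluate utility at each bundle:
U(A) = 46656.
U(B) = 2515456.
U(C) = 884736.
Highest utility is B, so B ≻ C ≻ A.

Bundle B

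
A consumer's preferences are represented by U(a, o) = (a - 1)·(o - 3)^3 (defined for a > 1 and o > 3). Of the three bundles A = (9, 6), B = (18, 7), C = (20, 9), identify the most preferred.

Evaluate utility at each bundle:
U(A) = 216.
U(B) = 1088.
U(C) = 4104.
Highest utility is C, so C ≻ B ≻ A.

Bundle C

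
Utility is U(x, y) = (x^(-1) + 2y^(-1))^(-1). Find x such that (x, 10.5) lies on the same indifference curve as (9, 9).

x = 7

U depends on (x, y) only through S = x^(-1) + 2y^(-1), so equal utility means equal S. At (9, 9): S = 1/3.
With y = 10.5: 2·10.5^(-1) = 4/21, so x^(-1) = 1/3 − 4/21 = 1/7.
Hence x = 1/(1/7) = 7.
Check: U(7, 10.5) = 3.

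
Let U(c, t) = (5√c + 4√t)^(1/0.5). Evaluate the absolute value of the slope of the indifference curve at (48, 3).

MRS = 5/16

For CES with ρ = 0.5, MRS = (5/4)·√(t/c).
At (48, 3): MRS = 5/16.
That is, one extra unit of c is worth 5/16 units of t at the margin.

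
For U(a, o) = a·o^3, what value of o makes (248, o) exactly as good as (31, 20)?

U(31, 20) = 248000.
Set U(248, o) = 248000 and solve.
With a = 248: o^3 = 248000/248 = 1000; taking the cube root, o = 10.
Check: U(248, 10) = 248000.

o = 10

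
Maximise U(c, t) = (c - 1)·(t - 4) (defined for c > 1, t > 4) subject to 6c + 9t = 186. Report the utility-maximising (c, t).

MU_c = (t−4), MU_t = (c−1).
MRS = (t−4)/(c−1).
Tangency: set MRS = p_c/p_t = 6/9 = 2/3.
So (t − 4)/(c − 1) = 2/3, i.e. (t − 4) = (2/3)·(c − 1).
Rewrite the budget in excess-of-subsistence terms: 6·(c − 1) + 9·(t − 4) = 186 − 6·1 − 9·4 = 144.
Substituting, 12·(c − 1) = 144, so c − 1 = 12 and c* = 13.
Then t − 4 = (2/3)·12 = 8, so t* = 12.

c* = 13, t* = 12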